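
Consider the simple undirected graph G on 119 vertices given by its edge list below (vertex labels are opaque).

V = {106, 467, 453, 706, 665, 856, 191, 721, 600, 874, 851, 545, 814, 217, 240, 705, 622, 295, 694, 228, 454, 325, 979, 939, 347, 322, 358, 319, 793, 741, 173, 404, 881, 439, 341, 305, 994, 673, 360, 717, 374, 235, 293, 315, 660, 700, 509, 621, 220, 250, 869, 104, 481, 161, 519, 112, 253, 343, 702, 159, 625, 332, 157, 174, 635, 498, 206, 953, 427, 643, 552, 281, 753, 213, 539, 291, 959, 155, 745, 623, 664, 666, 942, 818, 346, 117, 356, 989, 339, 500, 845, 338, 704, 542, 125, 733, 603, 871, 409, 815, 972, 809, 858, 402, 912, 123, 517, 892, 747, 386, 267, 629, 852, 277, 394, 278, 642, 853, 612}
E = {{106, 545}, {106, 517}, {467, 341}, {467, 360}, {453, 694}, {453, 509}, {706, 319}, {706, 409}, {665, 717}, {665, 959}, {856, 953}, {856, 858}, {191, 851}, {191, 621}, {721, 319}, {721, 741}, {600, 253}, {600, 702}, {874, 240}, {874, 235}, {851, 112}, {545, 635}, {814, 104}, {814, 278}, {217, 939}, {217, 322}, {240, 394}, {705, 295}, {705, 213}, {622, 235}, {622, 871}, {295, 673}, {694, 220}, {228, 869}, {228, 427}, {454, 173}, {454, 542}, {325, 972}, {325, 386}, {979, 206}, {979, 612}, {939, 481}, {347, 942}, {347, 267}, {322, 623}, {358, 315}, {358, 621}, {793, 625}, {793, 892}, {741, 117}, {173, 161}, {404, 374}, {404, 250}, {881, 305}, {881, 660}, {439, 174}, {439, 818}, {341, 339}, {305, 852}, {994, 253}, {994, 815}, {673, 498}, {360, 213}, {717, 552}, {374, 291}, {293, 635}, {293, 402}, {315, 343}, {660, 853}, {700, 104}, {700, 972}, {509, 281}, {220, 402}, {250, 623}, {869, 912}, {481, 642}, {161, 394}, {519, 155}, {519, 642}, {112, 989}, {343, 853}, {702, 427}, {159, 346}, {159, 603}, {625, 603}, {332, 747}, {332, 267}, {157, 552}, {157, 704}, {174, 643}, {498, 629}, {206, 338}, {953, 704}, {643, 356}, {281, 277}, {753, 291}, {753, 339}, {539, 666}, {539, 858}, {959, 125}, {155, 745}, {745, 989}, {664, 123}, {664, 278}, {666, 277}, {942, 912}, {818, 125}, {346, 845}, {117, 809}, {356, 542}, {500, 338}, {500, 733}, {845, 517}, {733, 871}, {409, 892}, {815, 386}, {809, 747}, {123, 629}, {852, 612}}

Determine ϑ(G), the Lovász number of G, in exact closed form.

deg(339) = 2; N(339) = {341, 753}.
deg(912) = 2; N(912) = {869, 942}.
deg(155) = 2; N(155) = {519, 745}.
N(942) = {347, 912}, |N(942)| = 2.
deg(v) = 2 for all v (|V|=119); this is C_{119}, the 119-cycle.
Distinct eigenvalues (to 5 d.p.): [2.0, 1.99721, 1.98886, 1.97496, 1.95556, 1.93071, 1.90047, 1.86494, 1.82422, 1.7784, 1.72763, 1.67205, 1.6118, 1.54707, 1.47802, 1.40485, 1.32776, 1.24698, 1.16272, 1.07522, 0.98472, 0.89148, 0.79575, 0.6978, 0.59791, 0.49636, 0.39342, 0.28938, 0.18454, 0.07918, -0.0264, -0.1319, -0.23704, -0.34152, -0.44504, -0.54733, -0.64808, -0.74704, -0.84391, -0.93843, -1.03033, -1.11936, -1.20527, -1.28782, -1.36678, -1.44194, -1.51307, -1.57999, -1.6425, -1.70043, -1.75363, -1.80194, -1.84522, -1.88337, -1.91626, -1.94381, -1.96595, -1.9826, -1.99373, -1.9993].
With N=119: ϑ(G) = 119·(-(-1)*2*cos(pi/119))/(2−(-2*cos(pi/119))) = 119*cos(pi/119)/(cos(pi/119) + 1).
≈ 59.48963 (to 5 d.p.).
Lovász sandwich 59 ≤ 119*cos(pi/119)/(cos(pi/119) + 1) ≤ 60: both strict.

119*cos(pi/119)/(cos(pi/119) + 1)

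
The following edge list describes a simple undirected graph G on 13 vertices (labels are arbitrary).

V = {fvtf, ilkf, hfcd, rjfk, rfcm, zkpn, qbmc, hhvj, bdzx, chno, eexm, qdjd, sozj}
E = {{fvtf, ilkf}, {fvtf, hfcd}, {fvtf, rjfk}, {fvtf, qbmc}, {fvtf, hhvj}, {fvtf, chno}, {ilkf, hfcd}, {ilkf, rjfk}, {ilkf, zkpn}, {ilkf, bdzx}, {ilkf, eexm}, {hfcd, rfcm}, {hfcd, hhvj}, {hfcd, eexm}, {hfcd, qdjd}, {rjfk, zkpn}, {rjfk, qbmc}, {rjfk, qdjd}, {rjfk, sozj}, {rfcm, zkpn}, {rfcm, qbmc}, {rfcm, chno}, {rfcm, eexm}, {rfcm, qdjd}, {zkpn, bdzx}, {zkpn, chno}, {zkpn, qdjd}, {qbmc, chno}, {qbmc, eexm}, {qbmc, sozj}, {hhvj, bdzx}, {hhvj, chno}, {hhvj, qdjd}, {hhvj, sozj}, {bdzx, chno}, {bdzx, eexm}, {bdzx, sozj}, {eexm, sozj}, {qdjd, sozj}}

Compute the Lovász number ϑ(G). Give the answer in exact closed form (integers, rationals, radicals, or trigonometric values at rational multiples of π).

sqrt(13)

deg(rjfk) = 6; N(rjfk) = {fvtf, ilkf, zkpn, qbmc, qdjd, sozj}.
deg(fvtf) = 6; N(fvtf) = {ilkf, hfcd, rjfk, qbmc, hhvj, chno}.
Vertex qbmc has 6 neighbors: fvtf, rjfk, rfcm, chno, eexm, sozj.
deg(sozj) = 6; N(sozj) = {rjfk, qbmc, hhvj, bdzx, eexm, qdjd}.
13-vertex 6-regular graph: SR(13,6,2,3) — a Paley graph.
The 3 distinct eigenvalues: [6.0, 1.302776, -2.302776].
Lovász (edge-transitive): ϑ = −13·(-sqrt(13)/2 - 1/2)/((6)−(-sqrt(13)/2 - 1/2)) = sqrt(13).
Numerically 3.605551.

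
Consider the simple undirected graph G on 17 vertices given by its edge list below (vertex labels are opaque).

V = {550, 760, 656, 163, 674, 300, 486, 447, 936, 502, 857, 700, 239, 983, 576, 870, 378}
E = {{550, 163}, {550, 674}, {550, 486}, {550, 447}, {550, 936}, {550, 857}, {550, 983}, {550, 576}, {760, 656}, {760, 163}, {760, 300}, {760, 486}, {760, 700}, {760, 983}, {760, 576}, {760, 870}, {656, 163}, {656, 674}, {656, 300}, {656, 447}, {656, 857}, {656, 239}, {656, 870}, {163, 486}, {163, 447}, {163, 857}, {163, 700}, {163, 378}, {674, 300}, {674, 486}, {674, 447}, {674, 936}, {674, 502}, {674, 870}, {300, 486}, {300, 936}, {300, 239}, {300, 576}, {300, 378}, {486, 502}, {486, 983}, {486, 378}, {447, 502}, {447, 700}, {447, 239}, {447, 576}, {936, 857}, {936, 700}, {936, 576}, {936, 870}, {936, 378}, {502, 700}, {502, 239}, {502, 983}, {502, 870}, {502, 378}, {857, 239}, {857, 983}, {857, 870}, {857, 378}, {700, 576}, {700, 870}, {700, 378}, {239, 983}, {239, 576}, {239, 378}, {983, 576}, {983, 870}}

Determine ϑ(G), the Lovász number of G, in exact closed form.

deg(239) = 8; N(239) = {656, 300, 447, 502, 857, 983, 576, 378}.
Vertex 163 has 8 neighbors: 550, 760, 656, 486, 447, 857, 700, 378.
deg(576) = 8; N(576) = {550, 760, 300, 447, 936, 700, 239, 983}.
deg(502) = 8; N(502) = {674, 486, 447, 700, 239, 983, 870, 378}.
17-vertex 8-regular graph: Paley(17): SR with (k,λ,μ)=(8,3,4).
The 3 distinct eigenvalues: [8.0, 1.5616, -2.5616].
λ_max=8, λ_min=-sqrt(17)/2 - 1/2; ϑ = −17·λ_min/(λ_max−λ_min) = sqrt(17).
Numerically 4.123106.

sqrt(17)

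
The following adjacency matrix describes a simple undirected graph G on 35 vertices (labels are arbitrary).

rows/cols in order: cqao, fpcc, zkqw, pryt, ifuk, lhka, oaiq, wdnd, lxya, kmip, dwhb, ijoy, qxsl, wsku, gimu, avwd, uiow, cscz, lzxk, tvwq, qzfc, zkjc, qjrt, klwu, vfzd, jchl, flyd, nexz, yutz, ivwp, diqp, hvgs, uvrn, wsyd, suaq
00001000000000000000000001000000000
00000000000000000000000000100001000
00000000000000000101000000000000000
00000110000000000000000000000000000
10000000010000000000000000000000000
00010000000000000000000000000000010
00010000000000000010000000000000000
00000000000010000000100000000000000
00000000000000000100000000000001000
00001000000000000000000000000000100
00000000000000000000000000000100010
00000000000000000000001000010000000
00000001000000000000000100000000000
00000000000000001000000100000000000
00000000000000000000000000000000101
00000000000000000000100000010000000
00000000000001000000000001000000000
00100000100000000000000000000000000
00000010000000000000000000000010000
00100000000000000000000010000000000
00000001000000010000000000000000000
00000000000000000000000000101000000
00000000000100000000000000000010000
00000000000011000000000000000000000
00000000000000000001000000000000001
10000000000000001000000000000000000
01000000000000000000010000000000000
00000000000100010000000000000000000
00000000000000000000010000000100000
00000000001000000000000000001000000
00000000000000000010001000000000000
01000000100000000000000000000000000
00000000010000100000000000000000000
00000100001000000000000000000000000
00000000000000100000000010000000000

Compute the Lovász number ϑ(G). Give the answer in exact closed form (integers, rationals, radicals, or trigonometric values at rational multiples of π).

35*cos(pi/35)/(cos(pi/35) + 1)

Vertex qxsl has 2 neighbors: wdnd, klwu.
Vertex hvgs has 2 neighbors: fpcc, lxya.
deg(lzxk) = 2; N(lzxk) = {oaiq, diqp}.
Vertex cscz has 2 neighbors: zkqw, lxya.
Regular of degree 2 on 35 vertices: a single 35-cycle (edge-transitive).
The 18 distinct eigenvalues: [2.0, 1.96786, 1.87247, 1.7169, 1.50614, 1.24698, 0.94774, 0.61803, 0.26847, -0.08973, -0.44504, -0.78605, -1.10179, -1.38213, -1.61803, -1.80194, -1.92793, -1.99195].
Lovász (edge-transitive): ϑ = −35·(-2*cos(pi/35))/((2)−(-2*cos(pi/35))) = 35*cos(pi/35)/(cos(pi/35) + 1).
ϑ(G) ≈ 17.464704.
Check 17 ≤ 35*cos(pi/35)/(cos(pi/35) + 1) ≤ 18: both strict.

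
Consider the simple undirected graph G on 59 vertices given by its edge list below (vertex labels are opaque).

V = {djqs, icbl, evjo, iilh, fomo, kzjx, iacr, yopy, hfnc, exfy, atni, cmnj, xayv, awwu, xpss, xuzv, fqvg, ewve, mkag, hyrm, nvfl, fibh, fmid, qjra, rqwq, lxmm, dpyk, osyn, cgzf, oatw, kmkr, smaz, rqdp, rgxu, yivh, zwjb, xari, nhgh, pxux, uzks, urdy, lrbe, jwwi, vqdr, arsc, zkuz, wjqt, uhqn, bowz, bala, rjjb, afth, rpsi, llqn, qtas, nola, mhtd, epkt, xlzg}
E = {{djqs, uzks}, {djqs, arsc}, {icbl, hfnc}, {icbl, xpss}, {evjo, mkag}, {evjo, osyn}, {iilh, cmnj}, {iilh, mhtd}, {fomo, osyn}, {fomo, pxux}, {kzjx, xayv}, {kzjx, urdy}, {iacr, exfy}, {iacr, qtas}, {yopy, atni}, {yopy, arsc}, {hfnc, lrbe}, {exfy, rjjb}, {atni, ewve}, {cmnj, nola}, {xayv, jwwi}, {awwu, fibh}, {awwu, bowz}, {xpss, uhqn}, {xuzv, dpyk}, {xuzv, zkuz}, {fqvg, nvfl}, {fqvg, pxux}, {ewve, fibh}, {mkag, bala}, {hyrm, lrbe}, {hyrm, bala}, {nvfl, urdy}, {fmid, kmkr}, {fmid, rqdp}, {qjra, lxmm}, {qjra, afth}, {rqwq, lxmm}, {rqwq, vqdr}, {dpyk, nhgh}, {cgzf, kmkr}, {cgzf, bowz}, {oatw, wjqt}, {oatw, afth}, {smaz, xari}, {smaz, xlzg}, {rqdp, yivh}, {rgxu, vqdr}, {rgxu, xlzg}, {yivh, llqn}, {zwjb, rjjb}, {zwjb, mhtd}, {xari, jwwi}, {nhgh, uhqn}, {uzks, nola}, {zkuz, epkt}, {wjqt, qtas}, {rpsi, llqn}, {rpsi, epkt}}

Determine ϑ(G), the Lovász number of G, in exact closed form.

deg(ewve) = 2; N(ewve) = {atni, fibh}.
deg(hfnc) = 2; N(hfnc) = {icbl, lrbe}.
N(awwu) = {fibh, bowz}, |N(awwu)| = 2.
Vertex nhgh has 2 neighbors: dpyk, uhqn.
G on 59 vertices is 2-regular; connected 2-regular on 59 ⇒ C_{59}.
A has 30 distinct eigenvalues ≈ [2.0, 1.989, 1.955, 1.899, 1.821, 1.723, 1.605, 1.47, 1.317, 1.15, 0.969, 0.778, 0.577, 0.371, 0.16, -0.053, -0.265, -0.475, -0.678, -0.875, -1.061, -1.235, -1.395, -1.54, -1.667, -1.775, -1.863, -1.93, -1.975, -1.997].
ϑ = −N·λ_min/(λ_max−λ_min) = −59·(-2*cos(pi/59))/(2−(-2*cos(pi/59))) = 59*cos(pi/59)/(cos(pi/59) + 1).
Numerically 29.479080.
29 ≤ 59*cos(pi/59)/(cos(pi/59) + 1) ≤ 30: both strict.

59*cos(pi/59)/(cos(pi/59) + 1)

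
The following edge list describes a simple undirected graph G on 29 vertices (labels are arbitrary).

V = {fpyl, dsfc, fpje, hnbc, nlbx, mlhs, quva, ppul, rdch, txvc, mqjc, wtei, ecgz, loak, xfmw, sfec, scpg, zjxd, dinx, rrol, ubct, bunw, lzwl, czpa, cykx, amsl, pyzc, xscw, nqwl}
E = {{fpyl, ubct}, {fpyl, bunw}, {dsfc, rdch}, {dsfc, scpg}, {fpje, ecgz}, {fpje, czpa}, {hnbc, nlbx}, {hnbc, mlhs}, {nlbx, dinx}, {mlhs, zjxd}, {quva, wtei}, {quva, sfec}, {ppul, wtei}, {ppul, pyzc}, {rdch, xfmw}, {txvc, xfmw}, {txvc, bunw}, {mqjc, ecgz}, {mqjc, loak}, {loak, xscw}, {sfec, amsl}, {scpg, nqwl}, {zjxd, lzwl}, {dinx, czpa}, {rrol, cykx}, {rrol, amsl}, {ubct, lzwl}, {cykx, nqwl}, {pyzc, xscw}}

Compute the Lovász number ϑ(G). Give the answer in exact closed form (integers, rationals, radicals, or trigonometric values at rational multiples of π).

29*cos(pi/29)/(cos(pi/29) + 1)

deg(amsl) = 2; N(amsl) = {sfec, rrol}.
Vertex nlbx has 2 neighbors: hnbc, dinx.
deg(zjxd) = 2; N(zjxd) = {mlhs, lzwl}.
deg(wtei) = 2; N(wtei) = {quva, ppul}.
Regular of degree 2 on 29 vertices: connected 2-regular on 29 ⇒ C_{29}.
A has 15 distinct eigenvalues ≈ [2.0, 1.95324, 1.81515, 1.59219, 1.29477, 0.93682, 0.53506, 0.10828, -0.32356, -0.74028, -1.12237, -1.45199, -1.71371, -1.89531, -1.98828].
−29·(-2*cos(pi/29)) / ((2)−(-2*cos(pi/29))) = 29*cos(pi/29)/(cos(pi/29) + 1) = ϑ(G).
= 14.4573753… (decimal).
14 ≤ 29*cos(pi/29)/(cos(pi/29) + 1) ≤ 15: both strict.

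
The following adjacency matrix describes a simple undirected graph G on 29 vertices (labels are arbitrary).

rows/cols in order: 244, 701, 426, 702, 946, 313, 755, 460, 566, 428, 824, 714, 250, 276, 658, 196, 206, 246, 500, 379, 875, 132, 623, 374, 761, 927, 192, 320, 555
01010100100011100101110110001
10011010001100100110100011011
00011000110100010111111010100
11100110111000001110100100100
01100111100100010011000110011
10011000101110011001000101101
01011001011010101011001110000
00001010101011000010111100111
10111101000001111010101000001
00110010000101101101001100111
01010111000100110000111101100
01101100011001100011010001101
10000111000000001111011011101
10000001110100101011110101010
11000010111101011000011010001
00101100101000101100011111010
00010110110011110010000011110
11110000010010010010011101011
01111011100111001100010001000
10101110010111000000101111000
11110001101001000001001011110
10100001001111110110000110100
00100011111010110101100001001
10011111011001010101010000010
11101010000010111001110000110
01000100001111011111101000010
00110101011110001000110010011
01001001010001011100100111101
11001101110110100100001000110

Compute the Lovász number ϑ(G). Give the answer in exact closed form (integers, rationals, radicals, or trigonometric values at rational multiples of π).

N(428) = {426, 702, 755, 714, 276, 658, 206, 246, 379, 623, 374, 192, 320, 555}, |N(428)| = 14.
N(658) = {244, 701, 755, 566, 428, 824, 714, 276, 196, 206, 132, 623, 761, 555}, |N(658)| = 14.
Vertex 702 has 14 neighbors: 244, 701, 426, 313, 755, 566, 428, 824, 206, 246, 500, 875, 374, 192.
deg(246) = 14; N(246) = {244, 701, 426, 702, 428, 250, 196, 500, 132, 623, 374, 927, 320, 555}.
29-vertex 14-regular graph: SR(29,14,6,7) — a Paley graph.
The 3 distinct eigenvalues: [14.0, 2.19258, -3.19258].
Lovász: ϑ = −29(-sqrt(29)/2 - 1/2)/(14+-(-sqrt(29)/2 - 1/2)) = sqrt(29).
= 5.38516… (decimal).

sqrt(29)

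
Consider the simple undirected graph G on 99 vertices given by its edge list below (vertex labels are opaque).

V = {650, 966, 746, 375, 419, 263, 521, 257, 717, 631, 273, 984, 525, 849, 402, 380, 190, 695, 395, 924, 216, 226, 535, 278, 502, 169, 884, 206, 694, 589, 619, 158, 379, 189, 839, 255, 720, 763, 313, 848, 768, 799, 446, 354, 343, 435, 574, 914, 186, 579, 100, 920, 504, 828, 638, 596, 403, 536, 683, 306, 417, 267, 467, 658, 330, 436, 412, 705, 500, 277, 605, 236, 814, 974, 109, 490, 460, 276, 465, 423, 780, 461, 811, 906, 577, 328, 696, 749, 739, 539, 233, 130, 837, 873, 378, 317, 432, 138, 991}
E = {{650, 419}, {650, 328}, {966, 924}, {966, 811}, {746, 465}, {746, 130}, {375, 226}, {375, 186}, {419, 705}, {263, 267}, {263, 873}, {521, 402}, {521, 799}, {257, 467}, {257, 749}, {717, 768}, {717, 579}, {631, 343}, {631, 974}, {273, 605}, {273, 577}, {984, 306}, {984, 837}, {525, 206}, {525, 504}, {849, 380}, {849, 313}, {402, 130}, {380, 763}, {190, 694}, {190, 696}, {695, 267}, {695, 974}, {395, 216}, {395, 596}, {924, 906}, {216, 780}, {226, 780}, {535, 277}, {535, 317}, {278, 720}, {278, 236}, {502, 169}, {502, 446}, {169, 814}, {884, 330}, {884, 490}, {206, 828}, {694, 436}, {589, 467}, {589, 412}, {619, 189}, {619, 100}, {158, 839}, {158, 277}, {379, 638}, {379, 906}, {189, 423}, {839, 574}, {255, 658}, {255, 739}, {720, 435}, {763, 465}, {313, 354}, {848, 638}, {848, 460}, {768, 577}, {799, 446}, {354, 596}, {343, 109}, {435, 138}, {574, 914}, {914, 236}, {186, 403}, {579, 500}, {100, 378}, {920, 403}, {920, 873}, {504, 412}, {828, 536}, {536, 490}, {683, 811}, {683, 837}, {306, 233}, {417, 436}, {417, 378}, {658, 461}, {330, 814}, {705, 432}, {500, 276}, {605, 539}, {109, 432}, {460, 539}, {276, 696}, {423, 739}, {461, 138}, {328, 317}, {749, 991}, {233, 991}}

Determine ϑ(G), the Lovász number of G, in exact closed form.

99*cos(pi/99)/(cos(pi/99) + 1)

Vertex 419 has 2 neighbors: 650, 705.
N(436) = {694, 417}, |N(436)| = 2.
N(589) = {467, 412}, |N(589)| = 2.
N(317) = {535, 328}, |N(317)| = 2.
2-regular, N=99; connected 2-regular on 99 ⇒ C_{99}.
A has 50 distinct eigenvalues ≈ [2.0, 1.996, 1.984, 1.964, 1.936, 1.9, 1.857, 1.806, 1.748, 1.683, 1.611, 1.532, 1.447, 1.357, 1.261, 1.16, 1.054, 0.945, 0.831, 0.714, 0.594, 0.472, 0.347, 0.222, 0.095, -0.032, -0.158, -0.285, -0.41, -0.533, -0.654, -0.773, -0.888, -1.0, -1.108, -1.211, -1.31, -1.403, -1.491, -1.572, -1.647, -1.716, -1.778, -1.832, -1.879, -1.919, -1.951, -1.975, -1.991, -1.999].
ϑ = −N·λ_min/(λ_max−λ_min) = −99·(-2*cos(pi/99))/(2−(-2*cos(pi/99))) = 99*cos(pi/99)/(cos(pi/99) + 1).
Numerically 49.4875.
Check 49 ≤ 99*cos(pi/99)/(cos(pi/99) + 1) ≤ 50: both strict.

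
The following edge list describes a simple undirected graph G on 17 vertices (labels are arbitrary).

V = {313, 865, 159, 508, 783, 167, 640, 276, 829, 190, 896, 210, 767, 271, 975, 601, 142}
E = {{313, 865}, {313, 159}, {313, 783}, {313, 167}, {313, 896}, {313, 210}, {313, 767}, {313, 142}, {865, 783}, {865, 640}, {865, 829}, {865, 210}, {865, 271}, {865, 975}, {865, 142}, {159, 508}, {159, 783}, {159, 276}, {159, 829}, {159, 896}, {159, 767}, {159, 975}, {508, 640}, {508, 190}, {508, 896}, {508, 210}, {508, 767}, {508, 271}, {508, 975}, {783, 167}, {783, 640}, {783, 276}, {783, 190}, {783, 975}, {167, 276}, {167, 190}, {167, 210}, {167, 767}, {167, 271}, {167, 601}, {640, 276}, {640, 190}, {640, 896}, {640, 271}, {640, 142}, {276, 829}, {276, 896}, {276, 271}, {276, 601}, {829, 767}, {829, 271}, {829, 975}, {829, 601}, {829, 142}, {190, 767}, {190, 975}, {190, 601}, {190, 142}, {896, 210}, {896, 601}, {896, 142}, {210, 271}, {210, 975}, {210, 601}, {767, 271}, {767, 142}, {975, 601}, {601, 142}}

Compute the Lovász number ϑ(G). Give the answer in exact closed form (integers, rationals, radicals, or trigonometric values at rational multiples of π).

sqrt(17)

deg(829) = 8; N(829) = {865, 159, 276, 767, 271, 975, 601, 142}.
N(276) = {159, 783, 167, 640, 829, 896, 271, 601}, |N(276)| = 8.
N(142) = {313, 865, 640, 829, 190, 896, 767, 601}, |N(142)| = 8.
N(767) = {313, 159, 508, 167, 829, 190, 271, 142}, |N(767)| = 8.
17-vertex 8-regular graph: SR(17,8,3,4) — a Paley graph.
A has 3 distinct eigenvalues ≈ [8.0, 1.56155, -2.56155].
ϑ = −N·λ_min/(λ_max−λ_min) = −17·(-sqrt(17)/2 - 1/2)/(8−(-sqrt(17)/2 - 1/2)) = sqrt(17).
≈ 4.12311 (to 5 d.p.).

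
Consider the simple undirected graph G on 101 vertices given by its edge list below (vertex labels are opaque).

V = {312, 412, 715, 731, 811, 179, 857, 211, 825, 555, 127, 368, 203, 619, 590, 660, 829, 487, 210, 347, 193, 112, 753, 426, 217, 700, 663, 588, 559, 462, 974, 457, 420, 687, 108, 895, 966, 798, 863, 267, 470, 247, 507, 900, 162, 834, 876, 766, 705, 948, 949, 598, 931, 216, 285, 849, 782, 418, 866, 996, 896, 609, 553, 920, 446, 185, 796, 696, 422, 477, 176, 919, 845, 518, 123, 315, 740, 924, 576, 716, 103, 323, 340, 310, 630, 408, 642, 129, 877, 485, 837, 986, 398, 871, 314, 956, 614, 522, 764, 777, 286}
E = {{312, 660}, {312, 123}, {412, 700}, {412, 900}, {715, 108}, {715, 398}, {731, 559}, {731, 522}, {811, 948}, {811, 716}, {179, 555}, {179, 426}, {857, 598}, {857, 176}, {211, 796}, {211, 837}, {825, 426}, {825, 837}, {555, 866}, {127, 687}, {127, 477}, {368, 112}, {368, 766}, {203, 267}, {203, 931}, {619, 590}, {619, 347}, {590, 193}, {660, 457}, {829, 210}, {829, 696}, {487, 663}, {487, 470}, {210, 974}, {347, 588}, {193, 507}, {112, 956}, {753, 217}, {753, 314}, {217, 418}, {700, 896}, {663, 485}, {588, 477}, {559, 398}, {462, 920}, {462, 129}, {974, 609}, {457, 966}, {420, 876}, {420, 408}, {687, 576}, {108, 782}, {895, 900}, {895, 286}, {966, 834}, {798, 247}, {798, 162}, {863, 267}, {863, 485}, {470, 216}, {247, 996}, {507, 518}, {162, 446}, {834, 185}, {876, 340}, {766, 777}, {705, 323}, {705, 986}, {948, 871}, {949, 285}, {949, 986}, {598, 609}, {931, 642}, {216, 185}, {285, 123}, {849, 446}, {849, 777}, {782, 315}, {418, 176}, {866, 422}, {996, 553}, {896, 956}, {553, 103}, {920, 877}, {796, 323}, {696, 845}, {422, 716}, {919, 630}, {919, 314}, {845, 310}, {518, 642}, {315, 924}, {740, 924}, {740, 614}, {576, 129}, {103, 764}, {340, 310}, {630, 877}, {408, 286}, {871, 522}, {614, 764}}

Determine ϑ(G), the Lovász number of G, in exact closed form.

101*cos(pi/101)/(cos(pi/101) + 1)

Vertex 731 has 2 neighbors: 559, 522.
N(609) = {974, 598}, |N(609)| = 2.
N(127) = {687, 477}, |N(127)| = 2.
Vertex 323 has 2 neighbors: 705, 796.
G on 101 vertices is 2-regular; connected 2-regular on 101 ⇒ C_{101}.
Distinct eigenvalues (to 4 d.p.): [2.0, 1.9961, 1.9845, 1.9653, 1.9384, 1.904, 1.8623, 1.8133, 1.7574, 1.6946, 1.6253, 1.5497, 1.4681, 1.3808, 1.2882, 1.1906, 1.0884, 0.982, 0.8718, 0.7582, 0.6417, 0.5226, 0.4016, 0.279, 0.1554, 0.0311, -0.0933, -0.2173, -0.3405, -0.4624, -0.5824, -0.7003, -0.8154, -0.9273, -1.0357, -1.1401, -1.24, -1.3352, -1.4252, -1.5096, -1.5883, -1.6608, -1.7268, -1.7862, -1.8387, -1.8841, -1.9221, -1.9528, -1.9759, -1.9913, -1.999].
λ_max=2, λ_min=-2*cos(pi/101); ϑ = −101·λ_min/(λ_max−λ_min) = 101*cos(pi/101)/(cos(pi/101) + 1).
≈ 50.48778317 (to 8 d.p.).
Check 50 ≤ 101*cos(pi/101)/(cos(pi/101) + 1) ≤ 51: both strict.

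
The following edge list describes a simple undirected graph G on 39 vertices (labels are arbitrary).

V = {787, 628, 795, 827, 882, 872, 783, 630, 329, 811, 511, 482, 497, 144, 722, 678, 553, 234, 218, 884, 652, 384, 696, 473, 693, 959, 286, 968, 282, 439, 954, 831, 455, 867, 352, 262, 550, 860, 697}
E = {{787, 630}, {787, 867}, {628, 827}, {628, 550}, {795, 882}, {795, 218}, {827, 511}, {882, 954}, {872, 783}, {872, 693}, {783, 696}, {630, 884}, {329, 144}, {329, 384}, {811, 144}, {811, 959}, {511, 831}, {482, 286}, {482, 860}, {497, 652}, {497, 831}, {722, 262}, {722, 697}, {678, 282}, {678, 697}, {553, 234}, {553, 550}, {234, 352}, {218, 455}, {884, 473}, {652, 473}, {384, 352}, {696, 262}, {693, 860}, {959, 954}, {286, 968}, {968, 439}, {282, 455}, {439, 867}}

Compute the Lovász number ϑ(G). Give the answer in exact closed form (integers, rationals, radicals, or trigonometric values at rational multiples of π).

39*cos(pi/39)/(cos(pi/39) + 1)

N(884) = {630, 473}, |N(884)| = 2.
Vertex 630 has 2 neighbors: 787, 884.
deg(144) = 2; N(144) = {329, 811}.
N(384) = {329, 352}, |N(384)| = 2.
deg(v) = 2 for all v (|V|=39); a single 39-cycle (edge-transitive).
Distinct eigenvalues (to 4 d.p.): [2.0, 1.9741, 1.8971, 1.7709, 1.5989, 1.3854, 1.1361, 0.8574, 0.5564, 0.2411, -0.0805, -0.4001, -0.7092, -1.0, -1.2649, -1.497, -1.6904, -1.84, -1.9419, -1.9935].
With N=39: ϑ(G) = 39·(-(-1)*2*cos(pi/39))/(2−(-2*cos(pi/39))) = 39*cos(pi/39)/(cos(pi/39) + 1).
Numerically 19.4683.
α=19, χ(Ḡ)=20; ϑ=39*cos(pi/39)/(cos(pi/39) + 1) lies between (both strict).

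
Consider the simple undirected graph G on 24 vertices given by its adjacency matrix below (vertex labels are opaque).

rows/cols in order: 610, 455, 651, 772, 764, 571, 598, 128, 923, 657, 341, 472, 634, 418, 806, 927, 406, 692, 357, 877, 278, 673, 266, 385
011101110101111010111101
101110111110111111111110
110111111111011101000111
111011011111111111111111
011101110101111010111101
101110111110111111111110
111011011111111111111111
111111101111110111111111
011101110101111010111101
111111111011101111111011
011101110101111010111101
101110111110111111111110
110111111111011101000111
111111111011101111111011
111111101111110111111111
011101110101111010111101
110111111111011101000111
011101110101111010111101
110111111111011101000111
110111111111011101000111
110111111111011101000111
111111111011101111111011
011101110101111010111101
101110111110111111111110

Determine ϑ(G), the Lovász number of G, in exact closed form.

7

Vertex 357 has 18 neighbors: 610, 455, 772, 764, 571, 598, 128, 923, 657, 341, 472, 418, 806, 927, 692, 673, 266, 385.
deg(571) = 20; N(571) = {610, 651, 772, 764, 598, 128, 923, 657, 341, 634, 418, 806, 927, 406, 692, 357, 877, 278, 673, 266}.
N(657) = {610, 455, 651, 772, 764, 571, 598, 128, 923, 341, 472, 634, 806, 927, 406, 692, 357, 877, 278, 266, 385}, |N(657)| = 21.
deg(877) = 18; N(877) = {610, 455, 772, 764, 571, 598, 128, 923, 657, 341, 472, 418, 806, 927, 692, 673, 266, 385}.
6 parts of sizes [7, 6, 4, 3, 2, 2]; α(G) = 7 = ϑ (perfect).
ϑ(G) ≈ 7.000000.
Lovász sandwich 7 ≤ 7 ≤ 7: collapsed.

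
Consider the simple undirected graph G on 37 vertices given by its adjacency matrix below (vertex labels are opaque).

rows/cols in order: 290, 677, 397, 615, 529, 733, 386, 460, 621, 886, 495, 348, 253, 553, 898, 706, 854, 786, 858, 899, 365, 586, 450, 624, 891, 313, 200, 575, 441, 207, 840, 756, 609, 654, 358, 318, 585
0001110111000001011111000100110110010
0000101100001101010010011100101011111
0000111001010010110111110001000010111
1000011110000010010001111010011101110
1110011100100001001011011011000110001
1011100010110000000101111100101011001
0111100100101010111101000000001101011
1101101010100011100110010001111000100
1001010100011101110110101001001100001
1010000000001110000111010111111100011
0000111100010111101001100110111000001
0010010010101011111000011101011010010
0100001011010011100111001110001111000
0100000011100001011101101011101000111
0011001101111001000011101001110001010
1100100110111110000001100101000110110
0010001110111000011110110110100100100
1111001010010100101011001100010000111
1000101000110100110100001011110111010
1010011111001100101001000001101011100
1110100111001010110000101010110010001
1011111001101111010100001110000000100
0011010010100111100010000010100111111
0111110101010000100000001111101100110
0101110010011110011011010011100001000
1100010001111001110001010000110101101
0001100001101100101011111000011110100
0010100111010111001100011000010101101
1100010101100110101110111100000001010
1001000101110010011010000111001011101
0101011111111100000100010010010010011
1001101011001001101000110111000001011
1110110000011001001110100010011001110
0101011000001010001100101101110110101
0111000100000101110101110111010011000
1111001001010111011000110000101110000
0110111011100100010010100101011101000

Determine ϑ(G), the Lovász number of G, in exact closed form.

sqrt(37)

deg(386) = 18; N(386) = {677, 397, 615, 529, 460, 495, 253, 898, 854, 786, 858, 899, 586, 840, 756, 654, 318, 585}.
N(891) = {677, 615, 529, 733, 621, 348, 253, 553, 898, 786, 858, 365, 586, 624, 200, 575, 441, 654}, |N(891)| = 18.
Vertex 529 has 18 neighbors: 290, 677, 397, 733, 386, 460, 495, 706, 858, 365, 586, 624, 891, 200, 575, 756, 609, 585.
N(854) = {397, 386, 460, 621, 495, 348, 253, 786, 858, 899, 365, 450, 624, 313, 200, 441, 756, 358}, |N(854)| = 18.
Regular of degree 18 on 37 vertices: strongly regular (37,18,8,9).
The 3 distinct eigenvalues: [18.0, 2.541, -3.541].
λ_max=18, λ_min=-sqrt(37)/2 - 1/2; ϑ = −37·λ_min/(λ_max−λ_min) = sqrt(37).
≈ 6.082763 (to 6 d.p.).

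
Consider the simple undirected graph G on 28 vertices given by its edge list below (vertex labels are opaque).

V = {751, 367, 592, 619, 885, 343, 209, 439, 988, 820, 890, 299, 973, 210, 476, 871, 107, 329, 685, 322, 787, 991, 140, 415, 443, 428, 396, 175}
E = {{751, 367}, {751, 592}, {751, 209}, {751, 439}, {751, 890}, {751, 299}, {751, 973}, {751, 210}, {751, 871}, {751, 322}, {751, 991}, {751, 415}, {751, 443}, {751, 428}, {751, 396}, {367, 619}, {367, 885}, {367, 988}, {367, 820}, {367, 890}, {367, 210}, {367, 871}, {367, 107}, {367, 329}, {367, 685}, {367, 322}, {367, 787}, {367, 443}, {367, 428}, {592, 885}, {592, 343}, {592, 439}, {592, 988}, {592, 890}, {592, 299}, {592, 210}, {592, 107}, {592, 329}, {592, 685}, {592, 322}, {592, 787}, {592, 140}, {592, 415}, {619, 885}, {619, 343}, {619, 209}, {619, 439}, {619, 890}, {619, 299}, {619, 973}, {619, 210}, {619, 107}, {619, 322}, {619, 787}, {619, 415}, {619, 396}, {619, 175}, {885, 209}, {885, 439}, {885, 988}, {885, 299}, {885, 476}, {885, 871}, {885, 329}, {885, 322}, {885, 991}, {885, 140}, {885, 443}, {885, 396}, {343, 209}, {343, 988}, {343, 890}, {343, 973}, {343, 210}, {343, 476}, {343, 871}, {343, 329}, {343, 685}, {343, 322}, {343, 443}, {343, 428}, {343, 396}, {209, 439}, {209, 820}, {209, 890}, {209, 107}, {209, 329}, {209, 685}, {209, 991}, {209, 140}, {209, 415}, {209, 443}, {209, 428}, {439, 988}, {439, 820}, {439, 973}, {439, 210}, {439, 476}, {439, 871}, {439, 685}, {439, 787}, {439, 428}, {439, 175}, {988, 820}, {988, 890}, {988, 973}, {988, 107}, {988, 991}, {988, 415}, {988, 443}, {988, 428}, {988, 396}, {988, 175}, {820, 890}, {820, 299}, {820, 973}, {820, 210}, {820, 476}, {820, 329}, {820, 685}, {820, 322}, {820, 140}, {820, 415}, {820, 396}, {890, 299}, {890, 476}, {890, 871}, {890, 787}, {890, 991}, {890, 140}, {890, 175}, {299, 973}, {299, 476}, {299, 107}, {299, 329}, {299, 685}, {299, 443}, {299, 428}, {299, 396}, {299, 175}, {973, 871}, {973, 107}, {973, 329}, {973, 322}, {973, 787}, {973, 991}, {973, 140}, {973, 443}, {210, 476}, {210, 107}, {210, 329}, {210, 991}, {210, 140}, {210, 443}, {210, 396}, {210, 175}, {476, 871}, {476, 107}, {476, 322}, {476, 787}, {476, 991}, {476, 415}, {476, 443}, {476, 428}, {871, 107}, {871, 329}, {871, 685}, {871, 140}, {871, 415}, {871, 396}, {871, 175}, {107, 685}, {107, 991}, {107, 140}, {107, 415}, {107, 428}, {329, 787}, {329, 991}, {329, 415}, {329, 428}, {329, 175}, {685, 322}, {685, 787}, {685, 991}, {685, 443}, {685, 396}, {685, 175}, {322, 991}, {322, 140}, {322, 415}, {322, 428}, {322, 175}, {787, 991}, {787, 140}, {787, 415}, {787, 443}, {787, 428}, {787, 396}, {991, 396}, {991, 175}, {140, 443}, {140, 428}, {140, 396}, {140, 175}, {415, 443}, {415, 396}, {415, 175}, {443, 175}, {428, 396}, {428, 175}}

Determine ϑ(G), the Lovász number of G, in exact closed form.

7

N(322) = {751, 367, 592, 619, 885, 343, 820, 973, 476, 685, 991, 140, 415, 428, 175}, |N(322)| = 15.
N(396) = {751, 619, 885, 343, 988, 820, 299, 210, 871, 685, 787, 991, 140, 415, 428}, |N(396)| = 15.
deg(428) = 15; N(428) = {751, 367, 343, 209, 439, 988, 299, 476, 107, 329, 322, 787, 140, 396, 175}.
Vertex 210 has 15 neighbors: 751, 367, 592, 619, 343, 439, 820, 476, 107, 329, 991, 140, 443, 396, 175.
28-vertex 15-regular graph: this is K(8,2), the Kneser graph.
Distinct eigenvalues (to 5 d.p.): [15.0, 1.0, -5.0].
−28·(-5) / ((15)−(-5)) = 7 = ϑ(G).
ϑ(G) ≈ 7.0000000.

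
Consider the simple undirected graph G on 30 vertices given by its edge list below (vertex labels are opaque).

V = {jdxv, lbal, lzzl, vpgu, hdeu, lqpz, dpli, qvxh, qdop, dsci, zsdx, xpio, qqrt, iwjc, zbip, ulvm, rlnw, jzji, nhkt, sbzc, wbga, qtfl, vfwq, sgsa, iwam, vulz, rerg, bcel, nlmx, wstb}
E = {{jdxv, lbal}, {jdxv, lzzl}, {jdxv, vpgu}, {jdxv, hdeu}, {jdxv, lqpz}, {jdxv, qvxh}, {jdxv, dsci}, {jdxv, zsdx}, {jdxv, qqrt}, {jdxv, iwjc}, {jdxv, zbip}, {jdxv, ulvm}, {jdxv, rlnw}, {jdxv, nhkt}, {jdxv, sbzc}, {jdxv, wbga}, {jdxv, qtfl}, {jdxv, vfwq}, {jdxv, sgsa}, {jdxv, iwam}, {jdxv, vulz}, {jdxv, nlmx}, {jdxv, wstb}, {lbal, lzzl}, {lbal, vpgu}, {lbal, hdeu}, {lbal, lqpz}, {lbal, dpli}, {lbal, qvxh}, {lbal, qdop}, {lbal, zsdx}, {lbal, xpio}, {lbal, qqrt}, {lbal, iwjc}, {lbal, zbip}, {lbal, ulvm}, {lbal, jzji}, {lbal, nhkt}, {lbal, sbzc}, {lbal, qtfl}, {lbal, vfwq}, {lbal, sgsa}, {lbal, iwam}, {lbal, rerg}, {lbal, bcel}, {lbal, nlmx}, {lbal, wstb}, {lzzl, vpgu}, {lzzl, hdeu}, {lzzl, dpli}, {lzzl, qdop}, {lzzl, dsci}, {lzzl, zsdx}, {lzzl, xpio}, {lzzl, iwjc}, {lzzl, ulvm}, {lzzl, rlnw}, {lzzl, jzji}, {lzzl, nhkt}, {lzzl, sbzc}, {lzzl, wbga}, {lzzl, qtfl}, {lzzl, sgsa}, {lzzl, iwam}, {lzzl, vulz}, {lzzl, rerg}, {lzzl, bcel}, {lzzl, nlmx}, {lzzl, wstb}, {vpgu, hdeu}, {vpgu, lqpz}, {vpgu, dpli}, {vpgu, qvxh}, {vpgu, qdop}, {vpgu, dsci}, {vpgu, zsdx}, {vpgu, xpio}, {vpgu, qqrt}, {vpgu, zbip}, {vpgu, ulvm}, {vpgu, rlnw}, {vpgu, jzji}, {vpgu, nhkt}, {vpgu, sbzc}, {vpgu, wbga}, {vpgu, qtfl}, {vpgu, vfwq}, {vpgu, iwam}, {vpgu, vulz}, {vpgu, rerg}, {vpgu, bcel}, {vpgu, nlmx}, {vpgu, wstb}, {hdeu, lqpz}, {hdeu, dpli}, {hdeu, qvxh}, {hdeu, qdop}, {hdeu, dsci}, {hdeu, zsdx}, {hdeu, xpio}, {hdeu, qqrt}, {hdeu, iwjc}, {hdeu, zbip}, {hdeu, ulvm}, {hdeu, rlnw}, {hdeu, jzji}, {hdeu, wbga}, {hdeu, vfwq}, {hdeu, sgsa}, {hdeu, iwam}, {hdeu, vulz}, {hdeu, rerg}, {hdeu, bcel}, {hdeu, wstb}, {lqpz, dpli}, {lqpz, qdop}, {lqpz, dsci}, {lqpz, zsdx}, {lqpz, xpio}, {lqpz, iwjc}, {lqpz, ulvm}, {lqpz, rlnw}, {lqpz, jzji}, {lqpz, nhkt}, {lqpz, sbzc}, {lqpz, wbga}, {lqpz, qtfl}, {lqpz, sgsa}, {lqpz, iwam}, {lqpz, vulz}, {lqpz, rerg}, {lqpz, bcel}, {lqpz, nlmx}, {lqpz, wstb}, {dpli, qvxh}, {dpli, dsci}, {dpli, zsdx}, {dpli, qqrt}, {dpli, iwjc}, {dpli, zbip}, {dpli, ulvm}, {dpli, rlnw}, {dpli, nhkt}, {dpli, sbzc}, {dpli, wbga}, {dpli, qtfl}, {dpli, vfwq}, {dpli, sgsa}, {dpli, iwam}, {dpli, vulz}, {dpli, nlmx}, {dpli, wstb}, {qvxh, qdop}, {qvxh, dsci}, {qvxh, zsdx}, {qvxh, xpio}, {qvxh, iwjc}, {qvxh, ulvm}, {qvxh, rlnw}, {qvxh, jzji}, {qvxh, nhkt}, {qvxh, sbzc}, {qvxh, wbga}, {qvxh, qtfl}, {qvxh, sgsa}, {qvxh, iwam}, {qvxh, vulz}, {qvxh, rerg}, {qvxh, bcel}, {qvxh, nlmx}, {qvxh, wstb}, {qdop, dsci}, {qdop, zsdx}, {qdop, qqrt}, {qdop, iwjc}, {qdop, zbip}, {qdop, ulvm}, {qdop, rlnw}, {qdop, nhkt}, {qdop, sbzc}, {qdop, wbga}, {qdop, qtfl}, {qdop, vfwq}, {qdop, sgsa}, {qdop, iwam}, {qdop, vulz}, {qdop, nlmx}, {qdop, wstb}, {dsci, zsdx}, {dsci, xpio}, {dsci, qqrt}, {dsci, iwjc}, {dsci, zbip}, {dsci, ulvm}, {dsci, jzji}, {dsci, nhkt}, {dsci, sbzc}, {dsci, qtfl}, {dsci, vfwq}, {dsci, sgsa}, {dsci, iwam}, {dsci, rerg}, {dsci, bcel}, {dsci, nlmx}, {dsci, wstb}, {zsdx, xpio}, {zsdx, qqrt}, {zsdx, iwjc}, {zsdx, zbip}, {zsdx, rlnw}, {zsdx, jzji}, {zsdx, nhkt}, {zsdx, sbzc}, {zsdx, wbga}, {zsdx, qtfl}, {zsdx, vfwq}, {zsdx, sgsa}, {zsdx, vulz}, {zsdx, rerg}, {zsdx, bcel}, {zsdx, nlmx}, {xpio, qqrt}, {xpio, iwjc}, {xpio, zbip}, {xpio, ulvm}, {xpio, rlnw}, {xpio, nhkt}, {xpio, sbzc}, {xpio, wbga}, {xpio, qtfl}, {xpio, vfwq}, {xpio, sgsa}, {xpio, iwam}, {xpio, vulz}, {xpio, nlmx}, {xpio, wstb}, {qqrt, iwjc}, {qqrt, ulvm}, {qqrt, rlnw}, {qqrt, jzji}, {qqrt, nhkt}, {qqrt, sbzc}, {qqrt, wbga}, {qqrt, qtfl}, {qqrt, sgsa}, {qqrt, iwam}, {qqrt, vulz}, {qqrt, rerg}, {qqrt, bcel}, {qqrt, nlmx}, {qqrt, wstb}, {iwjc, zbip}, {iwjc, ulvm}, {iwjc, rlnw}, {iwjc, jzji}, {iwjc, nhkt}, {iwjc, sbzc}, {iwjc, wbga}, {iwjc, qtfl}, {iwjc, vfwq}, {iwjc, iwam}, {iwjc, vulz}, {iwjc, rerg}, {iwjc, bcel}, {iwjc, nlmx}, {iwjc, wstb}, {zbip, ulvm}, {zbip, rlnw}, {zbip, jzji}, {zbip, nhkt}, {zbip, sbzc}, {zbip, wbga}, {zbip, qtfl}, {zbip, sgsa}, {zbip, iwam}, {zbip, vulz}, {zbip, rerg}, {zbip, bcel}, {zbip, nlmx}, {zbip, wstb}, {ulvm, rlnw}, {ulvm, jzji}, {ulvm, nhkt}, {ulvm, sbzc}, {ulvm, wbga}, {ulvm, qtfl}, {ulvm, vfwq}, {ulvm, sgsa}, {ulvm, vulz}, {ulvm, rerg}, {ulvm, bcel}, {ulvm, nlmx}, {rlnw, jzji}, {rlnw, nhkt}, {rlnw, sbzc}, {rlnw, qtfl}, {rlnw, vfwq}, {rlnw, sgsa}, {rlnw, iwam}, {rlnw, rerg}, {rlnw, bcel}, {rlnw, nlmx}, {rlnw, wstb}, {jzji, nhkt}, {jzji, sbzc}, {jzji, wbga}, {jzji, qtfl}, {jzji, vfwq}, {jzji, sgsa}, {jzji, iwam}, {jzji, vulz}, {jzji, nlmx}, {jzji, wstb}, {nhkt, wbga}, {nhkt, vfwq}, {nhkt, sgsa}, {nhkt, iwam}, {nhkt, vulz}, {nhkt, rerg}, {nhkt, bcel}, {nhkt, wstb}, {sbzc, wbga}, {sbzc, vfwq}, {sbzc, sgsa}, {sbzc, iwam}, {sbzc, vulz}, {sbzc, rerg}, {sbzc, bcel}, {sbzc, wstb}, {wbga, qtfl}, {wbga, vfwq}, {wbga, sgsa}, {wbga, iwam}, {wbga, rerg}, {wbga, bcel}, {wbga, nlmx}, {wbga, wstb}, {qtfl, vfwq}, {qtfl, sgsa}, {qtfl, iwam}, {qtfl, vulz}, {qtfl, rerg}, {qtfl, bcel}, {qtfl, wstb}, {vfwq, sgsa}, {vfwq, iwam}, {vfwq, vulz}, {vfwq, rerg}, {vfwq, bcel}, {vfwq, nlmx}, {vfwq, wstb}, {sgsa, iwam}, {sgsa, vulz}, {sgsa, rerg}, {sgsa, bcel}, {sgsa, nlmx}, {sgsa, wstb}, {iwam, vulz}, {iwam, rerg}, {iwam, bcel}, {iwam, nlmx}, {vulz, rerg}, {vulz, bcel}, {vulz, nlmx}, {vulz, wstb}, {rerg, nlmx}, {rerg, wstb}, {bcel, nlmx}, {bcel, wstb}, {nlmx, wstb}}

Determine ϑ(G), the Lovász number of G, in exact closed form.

7

N(lqpz) = {jdxv, lbal, vpgu, hdeu, dpli, qdop, dsci, zsdx, xpio, iwjc, ulvm, rlnw, jzji, nhkt, sbzc, wbga, qtfl, sgsa, iwam, vulz, rerg, bcel, nlmx, wstb}, |N(lqpz)| = 24.
N(jzji) = {lbal, lzzl, vpgu, hdeu, lqpz, qvxh, dsci, zsdx, qqrt, iwjc, zbip, ulvm, rlnw, nhkt, sbzc, wbga, qtfl, vfwq, sgsa, iwam, vulz, nlmx, wstb}, |N(jzji)| = 23.
Vertex qqrt has 24 neighbors: jdxv, lbal, vpgu, hdeu, dpli, qdop, dsci, zsdx, xpio, iwjc, ulvm, rlnw, jzji, nhkt, sbzc, wbga, qtfl, sgsa, iwam, vulz, rerg, bcel, nlmx, wstb.
N(rlnw) = {jdxv, lzzl, vpgu, hdeu, lqpz, dpli, qvxh, qdop, zsdx, xpio, qqrt, iwjc, zbip, ulvm, jzji, nhkt, sbzc, qtfl, vfwq, sgsa, iwam, rerg, bcel, nlmx, wstb}, |N(rlnw)| = 25.
Complete multipartite on [7, 6, 5, 5, 4, 3]: sandwich collapses at ϑ=7.
= 7.000000000… (decimal).
Sandwich: α(G)=7 ≤ ϑ(G)=7 ≤ χ(Ḡ)=7 (collapsed).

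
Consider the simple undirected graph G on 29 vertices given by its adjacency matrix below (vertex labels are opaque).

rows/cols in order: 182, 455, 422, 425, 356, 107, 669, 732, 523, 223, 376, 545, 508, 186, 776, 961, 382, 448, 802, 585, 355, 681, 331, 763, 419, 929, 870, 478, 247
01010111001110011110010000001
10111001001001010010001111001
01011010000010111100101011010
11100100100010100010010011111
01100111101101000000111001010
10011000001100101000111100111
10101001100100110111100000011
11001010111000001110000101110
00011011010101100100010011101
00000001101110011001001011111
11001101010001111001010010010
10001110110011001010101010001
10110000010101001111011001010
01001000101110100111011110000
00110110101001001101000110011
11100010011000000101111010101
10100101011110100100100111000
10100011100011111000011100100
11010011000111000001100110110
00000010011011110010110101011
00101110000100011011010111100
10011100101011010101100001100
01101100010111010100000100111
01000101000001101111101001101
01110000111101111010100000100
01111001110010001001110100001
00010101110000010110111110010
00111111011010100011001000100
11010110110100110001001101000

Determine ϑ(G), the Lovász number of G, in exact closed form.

deg(929) = 14; N(929) = {455, 422, 425, 356, 732, 523, 223, 508, 382, 585, 355, 681, 763, 247}.
Vertex 182 has 14 neighbors: 455, 425, 107, 669, 732, 376, 545, 508, 961, 382, 448, 802, 681, 247.
N(478) = {422, 425, 356, 107, 669, 732, 223, 376, 508, 776, 802, 585, 331, 870}, |N(478)| = 14.
Vertex 331 has 14 neighbors: 455, 422, 356, 107, 223, 545, 508, 186, 961, 448, 763, 870, 478, 247.
14-regular, N=29; SR(29,14,6,7) — a Paley graph.
spec(A) ≈ [14.0, 2.192582, -3.192582] (distinct, 6 d.p.).
λ_max=14, λ_min=-sqrt(29)/2 - 1/2; ϑ = −29·λ_min/(λ_max−λ_min) = sqrt(29).
≈ 5.3851648 (to 7 d.p.).

sqrt(29)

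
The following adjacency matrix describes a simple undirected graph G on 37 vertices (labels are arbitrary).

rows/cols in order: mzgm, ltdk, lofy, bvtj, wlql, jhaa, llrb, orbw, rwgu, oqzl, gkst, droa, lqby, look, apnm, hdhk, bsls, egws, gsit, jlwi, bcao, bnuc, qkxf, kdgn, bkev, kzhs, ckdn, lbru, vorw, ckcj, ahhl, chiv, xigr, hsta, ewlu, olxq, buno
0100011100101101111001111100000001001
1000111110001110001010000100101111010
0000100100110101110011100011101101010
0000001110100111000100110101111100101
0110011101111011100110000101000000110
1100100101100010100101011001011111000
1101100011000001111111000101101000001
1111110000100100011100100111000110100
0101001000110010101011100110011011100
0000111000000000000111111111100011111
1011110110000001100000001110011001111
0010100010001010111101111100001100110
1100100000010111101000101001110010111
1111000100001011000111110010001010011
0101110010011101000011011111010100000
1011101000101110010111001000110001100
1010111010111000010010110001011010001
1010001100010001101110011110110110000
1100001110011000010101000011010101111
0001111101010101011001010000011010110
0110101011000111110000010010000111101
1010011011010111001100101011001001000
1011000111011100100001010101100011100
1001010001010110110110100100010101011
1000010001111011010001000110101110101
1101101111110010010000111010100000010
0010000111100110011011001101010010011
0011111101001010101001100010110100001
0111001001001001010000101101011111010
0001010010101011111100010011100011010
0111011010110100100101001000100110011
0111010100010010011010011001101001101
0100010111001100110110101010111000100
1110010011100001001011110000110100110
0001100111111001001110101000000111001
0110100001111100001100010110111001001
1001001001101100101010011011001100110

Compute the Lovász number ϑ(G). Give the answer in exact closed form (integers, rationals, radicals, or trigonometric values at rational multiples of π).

deg(gkst) = 18; N(gkst) = {mzgm, lofy, bvtj, wlql, jhaa, orbw, rwgu, hdhk, bsls, bkev, kzhs, ckdn, ckcj, ahhl, hsta, ewlu, olxq, buno}.
deg(wlql) = 18; N(wlql) = {ltdk, lofy, jhaa, llrb, orbw, oqzl, gkst, droa, lqby, apnm, hdhk, bsls, jlwi, bcao, kzhs, lbru, ewlu, olxq}.
Vertex qkxf has 18 neighbors: mzgm, lofy, bvtj, orbw, rwgu, oqzl, droa, lqby, look, bsls, bnuc, kdgn, kzhs, lbru, vorw, xigr, hsta, ewlu.
Vertex ckcj has 18 neighbors: bvtj, jhaa, rwgu, gkst, lqby, apnm, hdhk, bsls, egws, gsit, jlwi, kdgn, ckdn, lbru, vorw, xigr, hsta, olxq.
37-vertex 18-regular graph: Paley(37): SR with (k,λ,μ)=(18,8,9).
The 3 distinct eigenvalues: [18.0, 2.541, -3.541].
Lovász: ϑ = −37(-sqrt(37)/2 - 1/2)/(18+-(-sqrt(37)/2 - 1/2)) = sqrt(37).
Numerically 6.0828.

sqrt(37)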